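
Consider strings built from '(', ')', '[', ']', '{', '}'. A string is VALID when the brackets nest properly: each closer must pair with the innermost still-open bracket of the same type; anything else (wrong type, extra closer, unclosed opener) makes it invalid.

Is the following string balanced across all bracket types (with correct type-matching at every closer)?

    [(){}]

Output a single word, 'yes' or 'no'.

Answer: yes

Derivation:
pos 0: push '['; stack = [
pos 1: push '('; stack = [(
pos 2: ')' matches '('; pop; stack = [
pos 3: push '{'; stack = [{
pos 4: '}' matches '{'; pop; stack = [
pos 5: ']' matches '['; pop; stack = (empty)
end: stack empty → VALID
Verdict: properly nested → yes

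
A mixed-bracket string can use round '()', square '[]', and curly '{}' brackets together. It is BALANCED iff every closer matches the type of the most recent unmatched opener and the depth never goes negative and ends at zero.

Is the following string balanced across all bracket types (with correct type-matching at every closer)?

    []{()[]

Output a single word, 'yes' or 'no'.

Answer: no

Derivation:
pos 0: push '['; stack = [
pos 1: ']' matches '['; pop; stack = (empty)
pos 2: push '{'; stack = {
pos 3: push '('; stack = {(
pos 4: ')' matches '('; pop; stack = {
pos 5: push '['; stack = {[
pos 6: ']' matches '['; pop; stack = {
end: stack still non-empty ({) → INVALID
Verdict: unclosed openers at end: { → no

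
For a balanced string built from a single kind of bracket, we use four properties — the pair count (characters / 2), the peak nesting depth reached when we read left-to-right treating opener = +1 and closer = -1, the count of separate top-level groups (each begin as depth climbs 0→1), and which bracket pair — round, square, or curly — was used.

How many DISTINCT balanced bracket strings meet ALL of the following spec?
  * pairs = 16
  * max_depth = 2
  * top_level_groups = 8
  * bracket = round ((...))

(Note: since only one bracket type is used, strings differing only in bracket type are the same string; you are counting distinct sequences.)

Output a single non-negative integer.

Answer: 6435

Derivation:
Spec: pairs=16 depth=2 groups=8
Count(depth <= 2) = 6435
Count(depth <= 1) = 0
Count(depth == 2) = 6435 - 0 = 6435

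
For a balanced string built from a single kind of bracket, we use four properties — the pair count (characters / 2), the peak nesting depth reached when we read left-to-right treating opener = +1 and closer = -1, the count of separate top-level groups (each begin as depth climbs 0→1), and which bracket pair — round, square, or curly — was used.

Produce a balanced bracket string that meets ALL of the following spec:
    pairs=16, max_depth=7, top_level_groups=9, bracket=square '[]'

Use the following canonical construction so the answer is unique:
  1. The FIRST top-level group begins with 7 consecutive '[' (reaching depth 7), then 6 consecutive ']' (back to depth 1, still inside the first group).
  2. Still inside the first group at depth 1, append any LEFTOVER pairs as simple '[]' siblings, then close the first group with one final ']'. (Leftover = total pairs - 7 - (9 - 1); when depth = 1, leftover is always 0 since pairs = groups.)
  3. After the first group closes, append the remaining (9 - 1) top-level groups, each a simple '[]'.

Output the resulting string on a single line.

Answer: [[[[[[[]]]]]][]][][][][][][][][]

Derivation:
Spec: pairs=16 depth=7 groups=9
Leftover pairs = 16 - 7 - (9-1) = 1
First group: deep chain of depth 7 + 1 sibling pairs
Remaining 8 groups: simple '[]' each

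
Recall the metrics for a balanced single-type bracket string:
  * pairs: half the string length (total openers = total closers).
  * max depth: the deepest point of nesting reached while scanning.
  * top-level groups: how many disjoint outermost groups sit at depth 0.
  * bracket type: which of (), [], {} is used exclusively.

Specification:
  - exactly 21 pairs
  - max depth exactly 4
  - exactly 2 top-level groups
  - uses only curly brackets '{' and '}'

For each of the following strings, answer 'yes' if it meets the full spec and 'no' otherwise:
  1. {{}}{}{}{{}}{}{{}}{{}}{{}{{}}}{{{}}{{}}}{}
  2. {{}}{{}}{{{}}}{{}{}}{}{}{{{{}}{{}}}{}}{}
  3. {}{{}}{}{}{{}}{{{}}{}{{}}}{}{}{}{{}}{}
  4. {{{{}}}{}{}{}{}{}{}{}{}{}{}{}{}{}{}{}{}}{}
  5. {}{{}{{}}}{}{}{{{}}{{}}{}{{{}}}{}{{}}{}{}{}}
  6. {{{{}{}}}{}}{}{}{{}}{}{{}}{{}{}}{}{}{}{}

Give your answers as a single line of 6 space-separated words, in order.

Answer: no no no yes no no

Derivation:
String 1 '{{}}{}{}{{}}{}{{}}{{}}{{}{{}}}{{{}}{{}}}{}': depth seq [1 2 1 0 1 0 1 0 1 2 1 0 1 0 1 2 1 0 1 2 1 0 1 2 1 2 3 2 1 0 1 2 3 2 1 2 3 2 1 0 1 0]
  -> pairs=21 depth=3 groups=10 -> no
String 2 '{{}}{{}}{{{}}}{{}{}}{}{}{{{{}}{{}}}{}}{}': depth seq [1 2 1 0 1 2 1 0 1 2 3 2 1 0 1 2 1 2 1 0 1 0 1 0 1 2 3 4 3 2 3 4 3 2 1 2 1 0 1 0]
  -> pairs=20 depth=4 groups=8 -> no
String 3 '{}{{}}{}{}{{}}{{{}}{}{{}}}{}{}{}{{}}{}': depth seq [1 0 1 2 1 0 1 0 1 0 1 2 1 0 1 2 3 2 1 2 1 2 3 2 1 0 1 0 1 0 1 0 1 2 1 0 1 0]
  -> pairs=19 depth=3 groups=11 -> no
String 4 '{{{{}}}{}{}{}{}{}{}{}{}{}{}{}{}{}{}{}{}}{}': depth seq [1 2 3 4 3 2 1 2 1 2 1 2 1 2 1 2 1 2 1 2 1 2 1 2 1 2 1 2 1 2 1 2 1 2 1 2 1 2 1 0 1 0]
  -> pairs=21 depth=4 groups=2 -> yes
String 5 '{}{{}{{}}}{}{}{{{}}{{}}{}{{{}}}{}{{}}{}{}{}}': depth seq [1 0 1 2 1 2 3 2 1 0 1 0 1 0 1 2 3 2 1 2 3 2 1 2 1 2 3 4 3 2 1 2 1 2 3 2 1 2 1 2 1 2 1 0]
  -> pairs=22 depth=4 groups=5 -> no
String 6 '{{{{}{}}}{}}{}{}{{}}{}{{}}{{}{}}{}{}{}{}': depth seq [1 2 3 4 3 4 3 2 1 2 1 0 1 0 1 0 1 2 1 0 1 0 1 2 1 0 1 2 1 2 1 0 1 0 1 0 1 0 1 0]
  -> pairs=20 depth=4 groups=11 -> no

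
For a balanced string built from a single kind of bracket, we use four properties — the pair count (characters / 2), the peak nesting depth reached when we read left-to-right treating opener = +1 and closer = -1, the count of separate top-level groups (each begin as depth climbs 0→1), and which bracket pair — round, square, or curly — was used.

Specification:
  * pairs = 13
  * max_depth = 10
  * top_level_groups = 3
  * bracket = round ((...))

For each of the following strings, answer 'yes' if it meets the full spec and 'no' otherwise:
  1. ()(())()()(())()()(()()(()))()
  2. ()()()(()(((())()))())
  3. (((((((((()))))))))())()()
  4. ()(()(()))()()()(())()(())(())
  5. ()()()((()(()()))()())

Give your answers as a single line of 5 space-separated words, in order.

String 1 '()(())()()(())()()(()()(()))()': depth seq [1 0 1 2 1 0 1 0 1 0 1 2 1 0 1 0 1 0 1 2 1 2 1 2 3 2 1 0 1 0]
  -> pairs=15 depth=3 groups=9 -> no
String 2 '()()()(()(((())()))())': depth seq [1 0 1 0 1 0 1 2 1 2 3 4 5 4 3 4 3 2 1 2 1 0]
  -> pairs=11 depth=5 groups=4 -> no
String 3 '(((((((((()))))))))())()()': depth seq [1 2 3 4 5 6 7 8 9 10 9 8 7 6 5 4 3 2 1 2 1 0 1 0 1 0]
  -> pairs=13 depth=10 groups=3 -> yes
String 4 '()(()(()))()()()(())()(())(())': depth seq [1 0 1 2 1 2 3 2 1 0 1 0 1 0 1 0 1 2 1 0 1 0 1 2 1 0 1 2 1 0]
  -> pairs=15 depth=3 groups=9 -> no
String 5 '()()()((()(()()))()())': depth seq [1 0 1 0 1 0 1 2 3 2 3 4 3 4 3 2 1 2 1 2 1 0]
  -> pairs=11 depth=4 groups=4 -> no

Answer: no no yes no no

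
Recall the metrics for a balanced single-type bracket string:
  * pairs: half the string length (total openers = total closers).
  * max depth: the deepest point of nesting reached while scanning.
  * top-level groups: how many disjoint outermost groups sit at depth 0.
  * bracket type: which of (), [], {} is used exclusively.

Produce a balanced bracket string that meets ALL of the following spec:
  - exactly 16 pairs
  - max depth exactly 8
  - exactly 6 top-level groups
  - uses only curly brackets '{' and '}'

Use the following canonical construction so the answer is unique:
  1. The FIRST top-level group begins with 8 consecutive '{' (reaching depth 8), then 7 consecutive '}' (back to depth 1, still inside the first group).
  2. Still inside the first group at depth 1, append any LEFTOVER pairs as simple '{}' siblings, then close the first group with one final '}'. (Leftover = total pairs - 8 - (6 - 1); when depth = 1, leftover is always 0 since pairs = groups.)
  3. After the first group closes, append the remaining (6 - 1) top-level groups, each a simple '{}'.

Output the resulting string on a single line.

Spec: pairs=16 depth=8 groups=6
Leftover pairs = 16 - 8 - (6-1) = 3
First group: deep chain of depth 8 + 3 sibling pairs
Remaining 5 groups: simple '{}' each

Answer: {{{{{{{{}}}}}}}{}{}{}}{}{}{}{}{}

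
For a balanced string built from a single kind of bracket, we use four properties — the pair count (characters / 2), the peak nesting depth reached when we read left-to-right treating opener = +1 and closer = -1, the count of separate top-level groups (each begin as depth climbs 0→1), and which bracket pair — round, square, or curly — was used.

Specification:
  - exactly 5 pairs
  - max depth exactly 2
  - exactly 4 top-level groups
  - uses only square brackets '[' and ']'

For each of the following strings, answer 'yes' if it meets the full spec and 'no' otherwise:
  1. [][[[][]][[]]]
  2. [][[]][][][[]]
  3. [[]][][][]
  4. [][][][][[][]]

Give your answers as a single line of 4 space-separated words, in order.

Answer: no no yes no

Derivation:
String 1 '[][[[][]][[]]]': depth seq [1 0 1 2 3 2 3 2 1 2 3 2 1 0]
  -> pairs=7 depth=3 groups=2 -> no
String 2 '[][[]][][][[]]': depth seq [1 0 1 2 1 0 1 0 1 0 1 2 1 0]
  -> pairs=7 depth=2 groups=5 -> no
String 3 '[[]][][][]': depth seq [1 2 1 0 1 0 1 0 1 0]
  -> pairs=5 depth=2 groups=4 -> yes
String 4 '[][][][][[][]]': depth seq [1 0 1 0 1 0 1 0 1 2 1 2 1 0]
  -> pairs=7 depth=2 groups=5 -> no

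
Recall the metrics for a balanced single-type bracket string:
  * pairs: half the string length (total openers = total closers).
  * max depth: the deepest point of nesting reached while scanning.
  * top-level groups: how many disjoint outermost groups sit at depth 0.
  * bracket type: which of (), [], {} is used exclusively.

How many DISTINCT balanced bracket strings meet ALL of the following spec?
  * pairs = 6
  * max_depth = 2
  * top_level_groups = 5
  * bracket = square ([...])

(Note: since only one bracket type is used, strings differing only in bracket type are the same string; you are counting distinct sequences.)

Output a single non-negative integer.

Spec: pairs=6 depth=2 groups=5
Count(depth <= 2) = 5
Count(depth <= 1) = 0
Count(depth == 2) = 5 - 0 = 5

Answer: 5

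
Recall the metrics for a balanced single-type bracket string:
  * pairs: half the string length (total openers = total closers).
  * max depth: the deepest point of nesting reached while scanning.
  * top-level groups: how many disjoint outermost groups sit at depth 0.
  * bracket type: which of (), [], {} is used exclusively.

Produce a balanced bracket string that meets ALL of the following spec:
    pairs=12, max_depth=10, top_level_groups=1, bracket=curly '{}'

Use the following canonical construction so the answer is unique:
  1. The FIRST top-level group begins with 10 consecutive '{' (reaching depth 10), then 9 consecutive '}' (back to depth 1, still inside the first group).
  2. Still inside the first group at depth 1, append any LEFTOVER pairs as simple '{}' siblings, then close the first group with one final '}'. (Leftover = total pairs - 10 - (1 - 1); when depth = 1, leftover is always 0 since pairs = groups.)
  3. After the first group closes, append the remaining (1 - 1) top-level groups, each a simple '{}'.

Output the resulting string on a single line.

Spec: pairs=12 depth=10 groups=1
Leftover pairs = 12 - 10 - (1-1) = 2
First group: deep chain of depth 10 + 2 sibling pairs
Remaining 0 groups: simple '{}' each

Answer: {{{{{{{{{{}}}}}}}}}{}{}}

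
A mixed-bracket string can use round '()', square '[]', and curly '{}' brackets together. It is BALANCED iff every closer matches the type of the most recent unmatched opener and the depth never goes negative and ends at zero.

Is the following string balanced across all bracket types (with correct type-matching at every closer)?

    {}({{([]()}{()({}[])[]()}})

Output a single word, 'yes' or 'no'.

Answer: no

Derivation:
pos 0: push '{'; stack = {
pos 1: '}' matches '{'; pop; stack = (empty)
pos 2: push '('; stack = (
pos 3: push '{'; stack = ({
pos 4: push '{'; stack = ({{
pos 5: push '('; stack = ({{(
pos 6: push '['; stack = ({{([
pos 7: ']' matches '['; pop; stack = ({{(
pos 8: push '('; stack = ({{((
pos 9: ')' matches '('; pop; stack = ({{(
pos 10: saw closer '}' but top of stack is '(' (expected ')') → INVALID
Verdict: type mismatch at position 10: '}' closes '(' → no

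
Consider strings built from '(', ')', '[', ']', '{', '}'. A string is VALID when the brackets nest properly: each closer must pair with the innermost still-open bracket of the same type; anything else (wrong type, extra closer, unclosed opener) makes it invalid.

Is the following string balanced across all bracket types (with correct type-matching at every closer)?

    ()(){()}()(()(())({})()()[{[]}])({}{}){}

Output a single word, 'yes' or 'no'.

Answer: yes

Derivation:
pos 0: push '('; stack = (
pos 1: ')' matches '('; pop; stack = (empty)
pos 2: push '('; stack = (
pos 3: ')' matches '('; pop; stack = (empty)
pos 4: push '{'; stack = {
pos 5: push '('; stack = {(
pos 6: ')' matches '('; pop; stack = {
pos 7: '}' matches '{'; pop; stack = (empty)
pos 8: push '('; stack = (
pos 9: ')' matches '('; pop; stack = (empty)
pos 10: push '('; stack = (
pos 11: push '('; stack = ((
pos 12: ')' matches '('; pop; stack = (
pos 13: push '('; stack = ((
pos 14: push '('; stack = (((
pos 15: ')' matches '('; pop; stack = ((
pos 16: ')' matches '('; pop; stack = (
pos 17: push '('; stack = ((
pos 18: push '{'; stack = (({
pos 19: '}' matches '{'; pop; stack = ((
pos 20: ')' matches '('; pop; stack = (
pos 21: push '('; stack = ((
pos 22: ')' matches '('; pop; stack = (
pos 23: push '('; stack = ((
pos 24: ')' matches '('; pop; stack = (
pos 25: push '['; stack = ([
pos 26: push '{'; stack = ([{
pos 27: push '['; stack = ([{[
pos 28: ']' matches '['; pop; stack = ([{
pos 29: '}' matches '{'; pop; stack = ([
pos 30: ']' matches '['; pop; stack = (
pos 31: ')' matches '('; pop; stack = (empty)
pos 32: push '('; stack = (
pos 33: push '{'; stack = ({
pos 34: '}' matches '{'; pop; stack = (
pos 35: push '{'; stack = ({
pos 36: '}' matches '{'; pop; stack = (
pos 37: ')' matches '('; pop; stack = (empty)
pos 38: push '{'; stack = {
pos 39: '}' matches '{'; pop; stack = (empty)
end: stack empty → VALID
Verdict: properly nested → yes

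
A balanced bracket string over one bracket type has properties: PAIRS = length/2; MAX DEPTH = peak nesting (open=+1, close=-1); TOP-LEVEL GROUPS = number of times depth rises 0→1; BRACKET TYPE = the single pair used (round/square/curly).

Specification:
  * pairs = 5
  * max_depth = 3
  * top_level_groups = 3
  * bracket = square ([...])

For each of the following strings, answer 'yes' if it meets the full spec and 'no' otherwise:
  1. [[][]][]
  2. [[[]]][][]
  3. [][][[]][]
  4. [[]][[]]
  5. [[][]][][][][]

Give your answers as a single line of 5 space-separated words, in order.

Answer: no yes no no no

Derivation:
String 1 '[[][]][]': depth seq [1 2 1 2 1 0 1 0]
  -> pairs=4 depth=2 groups=2 -> no
String 2 '[[[]]][][]': depth seq [1 2 3 2 1 0 1 0 1 0]
  -> pairs=5 depth=3 groups=3 -> yes
String 3 '[][][[]][]': depth seq [1 0 1 0 1 2 1 0 1 0]
  -> pairs=5 depth=2 groups=4 -> no
String 4 '[[]][[]]': depth seq [1 2 1 0 1 2 1 0]
  -> pairs=4 depth=2 groups=2 -> no
String 5 '[[][]][][][][]': depth seq [1 2 1 2 1 0 1 0 1 0 1 0 1 0]
  -> pairs=7 depth=2 groups=5 -> no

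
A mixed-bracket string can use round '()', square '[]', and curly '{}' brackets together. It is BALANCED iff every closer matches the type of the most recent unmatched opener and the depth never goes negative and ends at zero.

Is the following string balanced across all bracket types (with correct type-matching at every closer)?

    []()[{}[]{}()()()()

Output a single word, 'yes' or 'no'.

Answer: no

Derivation:
pos 0: push '['; stack = [
pos 1: ']' matches '['; pop; stack = (empty)
pos 2: push '('; stack = (
pos 3: ')' matches '('; pop; stack = (empty)
pos 4: push '['; stack = [
pos 5: push '{'; stack = [{
pos 6: '}' matches '{'; pop; stack = [
pos 7: push '['; stack = [[
pos 8: ']' matches '['; pop; stack = [
pos 9: push '{'; stack = [{
pos 10: '}' matches '{'; pop; stack = [
pos 11: push '('; stack = [(
pos 12: ')' matches '('; pop; stack = [
pos 13: push '('; stack = [(
pos 14: ')' matches '('; pop; stack = [
pos 15: push '('; stack = [(
pos 16: ')' matches '('; pop; stack = [
pos 17: push '('; stack = [(
pos 18: ')' matches '('; pop; stack = [
end: stack still non-empty ([) → INVALID
Verdict: unclosed openers at end: [ → no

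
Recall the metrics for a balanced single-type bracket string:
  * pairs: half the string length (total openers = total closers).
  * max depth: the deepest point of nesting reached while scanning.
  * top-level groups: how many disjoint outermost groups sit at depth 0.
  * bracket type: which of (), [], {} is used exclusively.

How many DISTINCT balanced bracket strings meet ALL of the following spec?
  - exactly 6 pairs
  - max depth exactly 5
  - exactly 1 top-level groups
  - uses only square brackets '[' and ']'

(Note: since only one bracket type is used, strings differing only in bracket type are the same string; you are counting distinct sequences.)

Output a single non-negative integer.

Answer: 7

Derivation:
Spec: pairs=6 depth=5 groups=1
Count(depth <= 5) = 41
Count(depth <= 4) = 34
Count(depth == 5) = 41 - 34 = 7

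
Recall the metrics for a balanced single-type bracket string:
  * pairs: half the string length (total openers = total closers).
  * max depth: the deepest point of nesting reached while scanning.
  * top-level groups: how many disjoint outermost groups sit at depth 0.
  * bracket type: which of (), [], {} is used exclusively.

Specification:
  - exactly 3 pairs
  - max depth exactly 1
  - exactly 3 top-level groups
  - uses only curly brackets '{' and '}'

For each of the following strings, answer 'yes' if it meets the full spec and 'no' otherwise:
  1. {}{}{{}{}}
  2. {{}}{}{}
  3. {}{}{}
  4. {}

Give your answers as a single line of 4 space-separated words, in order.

String 1 '{}{}{{}{}}': depth seq [1 0 1 0 1 2 1 2 1 0]
  -> pairs=5 depth=2 groups=3 -> no
String 2 '{{}}{}{}': depth seq [1 2 1 0 1 0 1 0]
  -> pairs=4 depth=2 groups=3 -> no
String 3 '{}{}{}': depth seq [1 0 1 0 1 0]
  -> pairs=3 depth=1 groups=3 -> yes
String 4 '{}': depth seq [1 0]
  -> pairs=1 depth=1 groups=1 -> no

Answer: no no yes no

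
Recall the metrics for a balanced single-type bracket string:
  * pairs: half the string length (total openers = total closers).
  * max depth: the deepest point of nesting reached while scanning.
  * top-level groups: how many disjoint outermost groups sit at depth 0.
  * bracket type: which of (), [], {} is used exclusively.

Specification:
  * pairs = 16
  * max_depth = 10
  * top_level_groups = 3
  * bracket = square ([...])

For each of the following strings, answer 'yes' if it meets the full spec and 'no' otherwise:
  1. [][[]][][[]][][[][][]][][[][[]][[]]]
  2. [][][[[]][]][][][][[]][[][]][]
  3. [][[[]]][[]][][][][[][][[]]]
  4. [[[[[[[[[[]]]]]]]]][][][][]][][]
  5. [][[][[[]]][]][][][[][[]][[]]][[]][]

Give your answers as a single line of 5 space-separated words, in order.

Answer: no no no yes no

Derivation:
String 1 '[][[]][][[]][][[][][]][][[][[]][[]]]': depth seq [1 0 1 2 1 0 1 0 1 2 1 0 1 0 1 2 1 2 1 2 1 0 1 0 1 2 1 2 3 2 1 2 3 2 1 0]
  -> pairs=18 depth=3 groups=8 -> no
String 2 '[][][[[]][]][][][][[]][[][]][]': depth seq [1 0 1 0 1 2 3 2 1 2 1 0 1 0 1 0 1 0 1 2 1 0 1 2 1 2 1 0 1 0]
  -> pairs=15 depth=3 groups=9 -> no
String 3 '[][[[]]][[]][][][][[][][[]]]': depth seq [1 0 1 2 3 2 1 0 1 2 1 0 1 0 1 0 1 0 1 2 1 2 1 2 3 2 1 0]
  -> pairs=14 depth=3 groups=7 -> no
String 4 '[[[[[[[[[[]]]]]]]]][][][][]][][]': depth seq [1 2 3 4 5 6 7 8 9 10 9 8 7 6 5 4 3 2 1 2 1 2 1 2 1 2 1 0 1 0 1 0]
  -> pairs=16 depth=10 groups=3 -> yes
String 5 '[][[][[[]]][]][][][[][[]][[]]][[]][]': depth seq [1 0 1 2 1 2 3 4 3 2 1 2 1 0 1 0 1 0 1 2 1 2 3 2 1 2 3 2 1 0 1 2 1 0 1 0]
  -> pairs=18 depth=4 groups=7 -> no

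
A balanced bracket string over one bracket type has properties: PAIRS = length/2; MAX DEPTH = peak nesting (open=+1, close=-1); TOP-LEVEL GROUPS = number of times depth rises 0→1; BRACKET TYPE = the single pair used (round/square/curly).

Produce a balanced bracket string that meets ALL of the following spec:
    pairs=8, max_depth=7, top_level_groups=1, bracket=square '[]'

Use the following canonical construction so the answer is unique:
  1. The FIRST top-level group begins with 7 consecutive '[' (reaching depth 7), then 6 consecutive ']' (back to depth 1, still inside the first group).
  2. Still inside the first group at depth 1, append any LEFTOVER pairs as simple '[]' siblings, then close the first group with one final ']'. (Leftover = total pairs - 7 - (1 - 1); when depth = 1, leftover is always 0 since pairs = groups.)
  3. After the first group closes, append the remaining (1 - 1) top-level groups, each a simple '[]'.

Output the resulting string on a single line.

Answer: [[[[[[[]]]]]][]]

Derivation:
Spec: pairs=8 depth=7 groups=1
Leftover pairs = 8 - 7 - (1-1) = 1
First group: deep chain of depth 7 + 1 sibling pairs
Remaining 0 groups: simple '[]' each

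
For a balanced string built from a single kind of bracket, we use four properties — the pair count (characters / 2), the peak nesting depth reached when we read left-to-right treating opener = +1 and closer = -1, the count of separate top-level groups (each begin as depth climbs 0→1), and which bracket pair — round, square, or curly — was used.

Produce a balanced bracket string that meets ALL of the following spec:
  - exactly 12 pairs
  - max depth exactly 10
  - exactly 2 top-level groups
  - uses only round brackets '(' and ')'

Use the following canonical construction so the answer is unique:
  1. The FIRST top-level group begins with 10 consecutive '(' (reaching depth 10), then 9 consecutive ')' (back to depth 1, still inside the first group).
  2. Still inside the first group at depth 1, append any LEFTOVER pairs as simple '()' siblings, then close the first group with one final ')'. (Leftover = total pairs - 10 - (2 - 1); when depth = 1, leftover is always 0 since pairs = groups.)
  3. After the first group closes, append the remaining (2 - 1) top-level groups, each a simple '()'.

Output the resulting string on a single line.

Spec: pairs=12 depth=10 groups=2
Leftover pairs = 12 - 10 - (2-1) = 1
First group: deep chain of depth 10 + 1 sibling pairs
Remaining 1 groups: simple '()' each

Answer: (((((((((()))))))))())()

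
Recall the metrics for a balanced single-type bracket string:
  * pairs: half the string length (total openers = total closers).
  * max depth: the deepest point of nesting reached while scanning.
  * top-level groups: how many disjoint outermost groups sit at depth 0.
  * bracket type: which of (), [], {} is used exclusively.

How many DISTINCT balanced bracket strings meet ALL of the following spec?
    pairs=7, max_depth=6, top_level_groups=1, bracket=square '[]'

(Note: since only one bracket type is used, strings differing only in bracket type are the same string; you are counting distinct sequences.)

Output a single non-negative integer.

Spec: pairs=7 depth=6 groups=1
Count(depth <= 6) = 131
Count(depth <= 5) = 122
Count(depth == 6) = 131 - 122 = 9

Answer: 9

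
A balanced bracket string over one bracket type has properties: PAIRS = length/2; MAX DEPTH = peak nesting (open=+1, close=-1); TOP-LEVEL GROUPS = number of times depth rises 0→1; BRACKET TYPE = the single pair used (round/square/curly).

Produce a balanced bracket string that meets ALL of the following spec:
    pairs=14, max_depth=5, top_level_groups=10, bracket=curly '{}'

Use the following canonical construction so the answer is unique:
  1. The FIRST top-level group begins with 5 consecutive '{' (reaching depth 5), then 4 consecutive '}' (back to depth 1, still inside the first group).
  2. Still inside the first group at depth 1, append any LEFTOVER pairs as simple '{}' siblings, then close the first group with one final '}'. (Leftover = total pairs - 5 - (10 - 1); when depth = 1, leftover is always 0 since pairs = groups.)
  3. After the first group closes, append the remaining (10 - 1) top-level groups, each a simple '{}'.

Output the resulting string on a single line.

Answer: {{{{{}}}}}{}{}{}{}{}{}{}{}{}

Derivation:
Spec: pairs=14 depth=5 groups=10
Leftover pairs = 14 - 5 - (10-1) = 0
First group: deep chain of depth 5 + 0 sibling pairs
Remaining 9 groups: simple '{}' each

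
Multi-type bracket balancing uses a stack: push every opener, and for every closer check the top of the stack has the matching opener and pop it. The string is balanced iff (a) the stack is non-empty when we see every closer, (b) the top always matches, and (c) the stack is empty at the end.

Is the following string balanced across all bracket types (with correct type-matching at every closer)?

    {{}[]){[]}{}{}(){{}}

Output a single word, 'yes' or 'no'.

pos 0: push '{'; stack = {
pos 1: push '{'; stack = {{
pos 2: '}' matches '{'; pop; stack = {
pos 3: push '['; stack = {[
pos 4: ']' matches '['; pop; stack = {
pos 5: saw closer ')' but top of stack is '{' (expected '}') → INVALID
Verdict: type mismatch at position 5: ')' closes '{' → no

Answer: no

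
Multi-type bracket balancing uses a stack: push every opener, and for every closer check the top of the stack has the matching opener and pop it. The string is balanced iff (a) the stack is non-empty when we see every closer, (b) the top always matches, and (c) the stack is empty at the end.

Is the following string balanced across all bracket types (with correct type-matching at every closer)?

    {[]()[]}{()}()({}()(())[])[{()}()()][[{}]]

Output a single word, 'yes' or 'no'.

pos 0: push '{'; stack = {
pos 1: push '['; stack = {[
pos 2: ']' matches '['; pop; stack = {
pos 3: push '('; stack = {(
pos 4: ')' matches '('; pop; stack = {
pos 5: push '['; stack = {[
pos 6: ']' matches '['; pop; stack = {
pos 7: '}' matches '{'; pop; stack = (empty)
pos 8: push '{'; stack = {
pos 9: push '('; stack = {(
pos 10: ')' matches '('; pop; stack = {
pos 11: '}' matches '{'; pop; stack = (empty)
pos 12: push '('; stack = (
pos 13: ')' matches '('; pop; stack = (empty)
pos 14: push '('; stack = (
pos 15: push '{'; stack = ({
pos 16: '}' matches '{'; pop; stack = (
pos 17: push '('; stack = ((
pos 18: ')' matches '('; pop; stack = (
pos 19: push '('; stack = ((
pos 20: push '('; stack = (((
pos 21: ')' matches '('; pop; stack = ((
pos 22: ')' matches '('; pop; stack = (
pos 23: push '['; stack = ([
pos 24: ']' matches '['; pop; stack = (
pos 25: ')' matches '('; pop; stack = (empty)
pos 26: push '['; stack = [
pos 27: push '{'; stack = [{
pos 28: push '('; stack = [{(
pos 29: ')' matches '('; pop; stack = [{
pos 30: '}' matches '{'; pop; stack = [
pos 31: push '('; stack = [(
pos 32: ')' matches '('; pop; stack = [
pos 33: push '('; stack = [(
pos 34: ')' matches '('; pop; stack = [
pos 35: ']' matches '['; pop; stack = (empty)
pos 36: push '['; stack = [
pos 37: push '['; stack = [[
pos 38: push '{'; stack = [[{
pos 39: '}' matches '{'; pop; stack = [[
pos 40: ']' matches '['; pop; stack = [
pos 41: ']' matches '['; pop; stack = (empty)
end: stack empty → VALID
Verdict: properly nested → yes

Answer: yes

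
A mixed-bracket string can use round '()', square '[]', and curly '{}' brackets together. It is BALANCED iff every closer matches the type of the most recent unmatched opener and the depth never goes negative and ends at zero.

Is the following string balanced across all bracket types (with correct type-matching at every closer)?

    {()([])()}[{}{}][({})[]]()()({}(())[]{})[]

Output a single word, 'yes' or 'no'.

pos 0: push '{'; stack = {
pos 1: push '('; stack = {(
pos 2: ')' matches '('; pop; stack = {
pos 3: push '('; stack = {(
pos 4: push '['; stack = {([
pos 5: ']' matches '['; pop; stack = {(
pos 6: ')' matches '('; pop; stack = {
pos 7: push '('; stack = {(
pos 8: ')' matches '('; pop; stack = {
pos 9: '}' matches '{'; pop; stack = (empty)
pos 10: push '['; stack = [
pos 11: push '{'; stack = [{
pos 12: '}' matches '{'; pop; stack = [
pos 13: push '{'; stack = [{
pos 14: '}' matches '{'; pop; stack = [
pos 15: ']' matches '['; pop; stack = (empty)
pos 16: push '['; stack = [
pos 17: push '('; stack = [(
pos 18: push '{'; stack = [({
pos 19: '}' matches '{'; pop; stack = [(
pos 20: ')' matches '('; pop; stack = [
pos 21: push '['; stack = [[
pos 22: ']' matches '['; pop; stack = [
pos 23: ']' matches '['; pop; stack = (empty)
pos 24: push '('; stack = (
pos 25: ')' matches '('; pop; stack = (empty)
pos 26: push '('; stack = (
pos 27: ')' matches '('; pop; stack = (empty)
pos 28: push '('; stack = (
pos 29: push '{'; stack = ({
pos 30: '}' matches '{'; pop; stack = (
pos 31: push '('; stack = ((
pos 32: push '('; stack = (((
pos 33: ')' matches '('; pop; stack = ((
pos 34: ')' matches '('; pop; stack = (
pos 35: push '['; stack = ([
pos 36: ']' matches '['; pop; stack = (
pos 37: push '{'; stack = ({
pos 38: '}' matches '{'; pop; stack = (
pos 39: ')' matches '('; pop; stack = (empty)
pos 40: push '['; stack = [
pos 41: ']' matches '['; pop; stack = (empty)
end: stack empty → VALID
Verdict: properly nested → yes

Answer: yes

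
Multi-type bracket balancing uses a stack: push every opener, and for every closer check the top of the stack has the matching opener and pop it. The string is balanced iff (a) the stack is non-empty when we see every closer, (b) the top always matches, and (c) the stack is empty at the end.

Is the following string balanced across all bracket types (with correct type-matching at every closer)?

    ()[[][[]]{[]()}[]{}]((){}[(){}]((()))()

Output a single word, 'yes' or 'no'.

Answer: no

Derivation:
pos 0: push '('; stack = (
pos 1: ')' matches '('; pop; stack = (empty)
pos 2: push '['; stack = [
pos 3: push '['; stack = [[
pos 4: ']' matches '['; pop; stack = [
pos 5: push '['; stack = [[
pos 6: push '['; stack = [[[
pos 7: ']' matches '['; pop; stack = [[
pos 8: ']' matches '['; pop; stack = [
pos 9: push '{'; stack = [{
pos 10: push '['; stack = [{[
pos 11: ']' matches '['; pop; stack = [{
pos 12: push '('; stack = [{(
pos 13: ')' matches '('; pop; stack = [{
pos 14: '}' matches '{'; pop; stack = [
pos 15: push '['; stack = [[
pos 16: ']' matches '['; pop; stack = [
pos 17: push '{'; stack = [{
pos 18: '}' matches '{'; pop; stack = [
pos 19: ']' matches '['; pop; stack = (empty)
pos 20: push '('; stack = (
pos 21: push '('; stack = ((
pos 22: ')' matches '('; pop; stack = (
pos 23: push '{'; stack = ({
pos 24: '}' matches '{'; pop; stack = (
pos 25: push '['; stack = ([
pos 26: push '('; stack = ([(
pos 27: ')' matches '('; pop; stack = ([
pos 28: push '{'; stack = ([{
pos 29: '}' matches '{'; pop; stack = ([
pos 30: ']' matches '['; pop; stack = (
pos 31: push '('; stack = ((
pos 32: push '('; stack = (((
pos 33: push '('; stack = ((((
pos 34: ')' matches '('; pop; stack = (((
pos 35: ')' matches '('; pop; stack = ((
pos 36: ')' matches '('; pop; stack = (
pos 37: push '('; stack = ((
pos 38: ')' matches '('; pop; stack = (
end: stack still non-empty (() → INVALID
Verdict: unclosed openers at end: ( → no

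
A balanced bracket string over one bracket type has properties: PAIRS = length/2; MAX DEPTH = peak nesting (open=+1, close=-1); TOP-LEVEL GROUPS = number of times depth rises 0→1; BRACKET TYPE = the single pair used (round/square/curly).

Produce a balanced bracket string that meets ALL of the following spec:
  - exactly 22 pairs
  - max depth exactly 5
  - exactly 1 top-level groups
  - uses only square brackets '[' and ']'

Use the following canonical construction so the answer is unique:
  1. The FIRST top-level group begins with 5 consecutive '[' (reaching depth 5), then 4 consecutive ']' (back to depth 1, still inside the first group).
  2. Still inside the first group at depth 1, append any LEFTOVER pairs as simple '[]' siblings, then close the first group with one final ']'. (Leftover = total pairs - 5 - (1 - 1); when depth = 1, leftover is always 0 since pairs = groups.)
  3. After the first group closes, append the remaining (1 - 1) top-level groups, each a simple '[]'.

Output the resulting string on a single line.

Spec: pairs=22 depth=5 groups=1
Leftover pairs = 22 - 5 - (1-1) = 17
First group: deep chain of depth 5 + 17 sibling pairs
Remaining 0 groups: simple '[]' each

Answer: [[[[[]]]][][][][][][][][][][][][][][][][][]]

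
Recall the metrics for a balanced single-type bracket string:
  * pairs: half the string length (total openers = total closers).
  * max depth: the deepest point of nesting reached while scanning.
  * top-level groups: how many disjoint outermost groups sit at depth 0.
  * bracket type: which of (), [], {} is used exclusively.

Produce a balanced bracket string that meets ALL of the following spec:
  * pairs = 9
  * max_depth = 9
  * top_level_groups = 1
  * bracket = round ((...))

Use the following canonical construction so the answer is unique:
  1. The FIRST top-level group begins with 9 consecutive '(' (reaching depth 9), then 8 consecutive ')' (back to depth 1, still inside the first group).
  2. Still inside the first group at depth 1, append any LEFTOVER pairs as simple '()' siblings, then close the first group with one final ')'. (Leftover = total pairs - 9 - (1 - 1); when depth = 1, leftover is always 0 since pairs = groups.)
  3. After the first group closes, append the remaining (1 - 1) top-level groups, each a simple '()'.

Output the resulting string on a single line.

Answer: ((((((((()))))))))

Derivation:
Spec: pairs=9 depth=9 groups=1
Leftover pairs = 9 - 9 - (1-1) = 0
First group: deep chain of depth 9 + 0 sibling pairs
Remaining 0 groups: simple '()' each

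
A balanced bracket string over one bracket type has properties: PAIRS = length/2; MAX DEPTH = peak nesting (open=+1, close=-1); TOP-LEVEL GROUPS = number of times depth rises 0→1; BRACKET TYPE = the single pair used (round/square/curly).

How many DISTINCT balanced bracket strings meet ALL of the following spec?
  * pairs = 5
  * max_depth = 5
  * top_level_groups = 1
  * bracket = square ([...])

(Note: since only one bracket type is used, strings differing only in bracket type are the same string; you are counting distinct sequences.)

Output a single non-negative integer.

Answer: 1

Derivation:
Spec: pairs=5 depth=5 groups=1
Count(depth <= 5) = 14
Count(depth <= 4) = 13
Count(depth == 5) = 14 - 13 = 1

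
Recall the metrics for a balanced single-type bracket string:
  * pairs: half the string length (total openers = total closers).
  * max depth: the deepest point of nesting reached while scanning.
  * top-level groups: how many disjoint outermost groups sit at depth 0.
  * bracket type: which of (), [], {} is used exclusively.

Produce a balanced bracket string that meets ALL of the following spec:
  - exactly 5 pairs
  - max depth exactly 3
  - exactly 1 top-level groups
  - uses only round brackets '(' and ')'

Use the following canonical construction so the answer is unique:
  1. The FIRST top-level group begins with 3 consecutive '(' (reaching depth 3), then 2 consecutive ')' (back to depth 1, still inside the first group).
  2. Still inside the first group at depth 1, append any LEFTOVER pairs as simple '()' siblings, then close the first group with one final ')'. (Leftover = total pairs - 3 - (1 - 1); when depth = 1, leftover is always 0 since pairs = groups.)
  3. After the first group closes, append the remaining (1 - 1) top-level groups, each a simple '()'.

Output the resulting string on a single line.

Spec: pairs=5 depth=3 groups=1
Leftover pairs = 5 - 3 - (1-1) = 2
First group: deep chain of depth 3 + 2 sibling pairs
Remaining 0 groups: simple '()' each

Answer: ((())()())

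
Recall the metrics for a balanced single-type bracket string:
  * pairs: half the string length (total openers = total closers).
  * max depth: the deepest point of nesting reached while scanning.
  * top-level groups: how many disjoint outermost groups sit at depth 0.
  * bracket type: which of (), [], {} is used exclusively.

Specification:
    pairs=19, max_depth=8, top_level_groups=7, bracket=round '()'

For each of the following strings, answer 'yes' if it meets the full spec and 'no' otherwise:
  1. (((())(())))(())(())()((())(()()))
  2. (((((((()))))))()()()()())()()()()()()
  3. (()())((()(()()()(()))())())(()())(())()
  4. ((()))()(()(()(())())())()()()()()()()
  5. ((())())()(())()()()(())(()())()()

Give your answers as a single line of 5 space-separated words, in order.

Answer: no yes no no no

Derivation:
String 1 '(((())(())))(())(())()((())(()()))': depth seq [1 2 3 4 3 2 3 4 3 2 1 0 1 2 1 0 1 2 1 0 1 0 1 2 3 2 1 2 3 2 3 2 1 0]
  -> pairs=17 depth=4 groups=5 -> no
String 2 '(((((((()))))))()()()()())()()()()()()': depth seq [1 2 3 4 5 6 7 8 7 6 5 4 3 2 1 2 1 2 1 2 1 2 1 2 1 0 1 0 1 0 1 0 1 0 1 0 1 0]
  -> pairs=19 depth=8 groups=7 -> yes
String 3 '(()())((()(()()()(()))())())(()())(())()': depth seq [1 2 1 2 1 0 1 2 3 2 3 4 3 4 3 4 3 4 5 4 3 2 3 2 1 2 1 0 1 2 1 2 1 0 1 2 1 0 1 0]
  -> pairs=20 depth=5 groups=5 -> no
String 4 '((()))()(()(()(())())())()()()()()()()': depth seq [1 2 3 2 1 0 1 0 1 2 1 2 3 2 3 4 3 2 3 2 1 2 1 0 1 0 1 0 1 0 1 0 1 0 1 0 1 0]
  -> pairs=19 depth=4 groups=10 -> no
String 5 '((())())()(())()()()(())(()())()()': depth seq [1 2 3 2 1 2 1 0 1 0 1 2 1 0 1 0 1 0 1 0 1 2 1 0 1 2 1 2 1 0 1 0 1 0]
  -> pairs=17 depth=3 groups=10 -> no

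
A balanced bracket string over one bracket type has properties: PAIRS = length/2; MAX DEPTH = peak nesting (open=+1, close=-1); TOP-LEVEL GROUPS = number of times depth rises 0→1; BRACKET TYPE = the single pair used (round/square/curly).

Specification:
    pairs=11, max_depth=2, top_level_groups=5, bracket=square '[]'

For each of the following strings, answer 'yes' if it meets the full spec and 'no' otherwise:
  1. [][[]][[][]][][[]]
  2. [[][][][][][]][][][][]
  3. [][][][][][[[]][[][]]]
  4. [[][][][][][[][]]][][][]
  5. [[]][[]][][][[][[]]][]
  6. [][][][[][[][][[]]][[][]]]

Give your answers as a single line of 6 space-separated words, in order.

Answer: no yes no no no no

Derivation:
String 1 '[][[]][[][]][][[]]': depth seq [1 0 1 2 1 0 1 2 1 2 1 0 1 0 1 2 1 0]
  -> pairs=9 depth=2 groups=5 -> no
String 2 '[[][][][][][]][][][][]': depth seq [1 2 1 2 1 2 1 2 1 2 1 2 1 0 1 0 1 0 1 0 1 0]
  -> pairs=11 depth=2 groups=5 -> yes
String 3 '[][][][][][[[]][[][]]]': depth seq [1 0 1 0 1 0 1 0 1 0 1 2 3 2 1 2 3 2 3 2 1 0]
  -> pairs=11 depth=3 groups=6 -> no
String 4 '[[][][][][][[][]]][][][]': depth seq [1 2 1 2 1 2 1 2 1 2 1 2 3 2 3 2 1 0 1 0 1 0 1 0]
  -> pairs=12 depth=3 groups=4 -> no
String 5 '[[]][[]][][][[][[]]][]': depth seq [1 2 1 0 1 2 1 0 1 0 1 0 1 2 1 2 3 2 1 0 1 0]
  -> pairs=11 depth=3 groups=6 -> no
String 6 '[][][][[][[][][[]]][[][]]]': depth seq [1 0 1 0 1 0 1 2 1 2 3 2 3 2 3 4 3 2 1 2 3 2 3 2 1 0]
  -> pairs=13 depth=4 groups=4 -> no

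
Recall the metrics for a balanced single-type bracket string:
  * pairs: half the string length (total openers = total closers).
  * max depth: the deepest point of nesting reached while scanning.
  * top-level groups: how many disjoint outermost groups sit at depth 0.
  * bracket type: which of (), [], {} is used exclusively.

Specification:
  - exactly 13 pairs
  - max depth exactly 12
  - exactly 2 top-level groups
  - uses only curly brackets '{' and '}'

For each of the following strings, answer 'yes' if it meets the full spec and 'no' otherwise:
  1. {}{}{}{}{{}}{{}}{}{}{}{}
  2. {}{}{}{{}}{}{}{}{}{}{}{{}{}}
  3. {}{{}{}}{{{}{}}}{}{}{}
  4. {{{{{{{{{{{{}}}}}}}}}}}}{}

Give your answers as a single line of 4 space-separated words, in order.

String 1 '{}{}{}{}{{}}{{}}{}{}{}{}': depth seq [1 0 1 0 1 0 1 0 1 2 1 0 1 2 1 0 1 0 1 0 1 0 1 0]
  -> pairs=12 depth=2 groups=10 -> no
String 2 '{}{}{}{{}}{}{}{}{}{}{}{{}{}}': depth seq [1 0 1 0 1 0 1 2 1 0 1 0 1 0 1 0 1 0 1 0 1 0 1 2 1 2 1 0]
  -> pairs=14 depth=2 groups=11 -> no
String 3 '{}{{}{}}{{{}{}}}{}{}{}': depth seq [1 0 1 2 1 2 1 0 1 2 3 2 3 2 1 0 1 0 1 0 1 0]
  -> pairs=11 depth=3 groups=6 -> no
String 4 '{{{{{{{{{{{{}}}}}}}}}}}}{}': depth seq [1 2 3 4 5 6 7 8 9 10 11 12 11 10 9 8 7 6 5 4 3 2 1 0 1 0]
  -> pairs=13 depth=12 groups=2 -> yes

Answer: no no no yes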